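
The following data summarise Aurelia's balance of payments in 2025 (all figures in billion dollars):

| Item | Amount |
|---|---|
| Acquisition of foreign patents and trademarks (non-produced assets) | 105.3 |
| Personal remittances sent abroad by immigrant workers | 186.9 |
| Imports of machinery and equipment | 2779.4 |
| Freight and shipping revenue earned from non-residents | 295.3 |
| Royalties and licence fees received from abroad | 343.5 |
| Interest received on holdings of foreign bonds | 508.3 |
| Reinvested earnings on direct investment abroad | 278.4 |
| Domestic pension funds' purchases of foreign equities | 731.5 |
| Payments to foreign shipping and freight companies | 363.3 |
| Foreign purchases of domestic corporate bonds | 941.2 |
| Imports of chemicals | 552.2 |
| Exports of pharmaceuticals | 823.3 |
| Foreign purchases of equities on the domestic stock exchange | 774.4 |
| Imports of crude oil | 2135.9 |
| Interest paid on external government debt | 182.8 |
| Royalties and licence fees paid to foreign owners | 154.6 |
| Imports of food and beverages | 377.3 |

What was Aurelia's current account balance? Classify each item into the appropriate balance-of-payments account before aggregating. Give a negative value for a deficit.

Goods: -2135.9 + 823.3 - 552.2 - 2779.4 - 377.3 = -5021.5
Services: 295.3 - 363.3 + 343.5 - 154.6 = 120.9
Primary income: 278.4 - 182.8 + 508.3 = 603.9
Secondary income: -186.9
Current account = (-5021.5) + 120.9 + 603.9 + (-186.9) = -4483.6
(Excluded from the current account — capital account: acquisition of foreign patents and trademarks (non-produced assets) 105.3; financial account: domestic pension funds' purchases of foreign equities 731.5, foreign purchases of domestic corporate bonds 941.2, foreign purchases of equities on the domestic stock exchange 774.4.)

-4483.6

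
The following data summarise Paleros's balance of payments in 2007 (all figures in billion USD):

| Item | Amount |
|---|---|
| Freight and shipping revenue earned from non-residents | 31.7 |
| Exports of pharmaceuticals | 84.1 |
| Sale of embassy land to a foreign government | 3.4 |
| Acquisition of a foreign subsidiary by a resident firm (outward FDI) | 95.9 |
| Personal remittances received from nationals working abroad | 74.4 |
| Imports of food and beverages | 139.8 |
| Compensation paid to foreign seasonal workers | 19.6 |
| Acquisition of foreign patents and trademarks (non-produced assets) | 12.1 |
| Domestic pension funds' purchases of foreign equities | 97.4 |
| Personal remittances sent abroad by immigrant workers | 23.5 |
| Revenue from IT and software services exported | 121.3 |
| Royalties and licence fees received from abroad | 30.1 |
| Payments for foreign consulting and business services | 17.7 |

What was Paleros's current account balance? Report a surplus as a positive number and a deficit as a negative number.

Goods: 84.1 - 139.8 = -55.7
Services: -17.7 + 30.1 + 121.3 + 31.7 = 165.4
Primary income: -19.6
Secondary income: 74.4 - 23.5 = 50.9
Current account = (-55.7) + 165.4 + (-19.6) + 50.9 = 141.0
(Excluded from the current account — capital account: sale of embassy land to a foreign government 3.4, acquisition of foreign patents and trademarks (non-produced assets) 12.1; financial account: acquisition of a foreign subsidiary by a resident firm (outward FDI) 95.9, domestic pension funds' purchases of foreign equities 97.4.)

141.0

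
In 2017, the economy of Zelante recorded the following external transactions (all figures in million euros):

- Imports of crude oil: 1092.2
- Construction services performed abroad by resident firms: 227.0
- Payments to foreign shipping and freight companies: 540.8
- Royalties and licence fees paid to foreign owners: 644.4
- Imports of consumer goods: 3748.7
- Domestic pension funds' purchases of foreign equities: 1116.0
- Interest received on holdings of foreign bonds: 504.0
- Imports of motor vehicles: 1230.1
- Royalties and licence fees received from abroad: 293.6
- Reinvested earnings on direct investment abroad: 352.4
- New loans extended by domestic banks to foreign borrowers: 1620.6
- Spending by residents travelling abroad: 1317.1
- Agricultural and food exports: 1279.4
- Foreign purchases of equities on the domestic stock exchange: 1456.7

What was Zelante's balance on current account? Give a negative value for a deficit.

-5916.9

Goods: -3748.7 - 1230.1 - 1092.2 + 1279.4 = -4791.6
Services: -1317.1 - 540.8 + 227.0 - 644.4 + 293.6 = -1981.7
Primary income: 504.0 + 352.4 = 856.4
Current account = (-4791.6) + (-1981.7) + 856.4 = -5916.9
(Excluded from the current account — financial account: domestic pension funds' purchases of foreign equities 1116.0, new loans extended by domestic banks to foreign borrowers 1620.6, foreign purchases of equities on the domestic stock exchange 1456.7.)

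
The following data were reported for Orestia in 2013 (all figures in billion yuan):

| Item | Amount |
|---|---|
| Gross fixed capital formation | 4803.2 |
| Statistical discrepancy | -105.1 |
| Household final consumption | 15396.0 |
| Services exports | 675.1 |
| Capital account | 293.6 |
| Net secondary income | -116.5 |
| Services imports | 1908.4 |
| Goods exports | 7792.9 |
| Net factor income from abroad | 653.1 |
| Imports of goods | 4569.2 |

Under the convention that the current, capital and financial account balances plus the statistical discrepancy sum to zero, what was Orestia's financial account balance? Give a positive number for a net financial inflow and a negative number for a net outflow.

-2715.5

Goods balance = 7792.9 - 4569.2 = 3223.7
Services balance = 675.1 - 1908.4 = -1233.3
Trade balance (goods + services) = 3223.7 + (-1233.3) = 1990.4
Net primary income = 653.1
Net secondary income = -116.5
Current account = 1990.4 + 653.1 + (-116.5) = 2527.0
Financial account = -(2527.0 + 293.6 + (-105.1)) = -2715.5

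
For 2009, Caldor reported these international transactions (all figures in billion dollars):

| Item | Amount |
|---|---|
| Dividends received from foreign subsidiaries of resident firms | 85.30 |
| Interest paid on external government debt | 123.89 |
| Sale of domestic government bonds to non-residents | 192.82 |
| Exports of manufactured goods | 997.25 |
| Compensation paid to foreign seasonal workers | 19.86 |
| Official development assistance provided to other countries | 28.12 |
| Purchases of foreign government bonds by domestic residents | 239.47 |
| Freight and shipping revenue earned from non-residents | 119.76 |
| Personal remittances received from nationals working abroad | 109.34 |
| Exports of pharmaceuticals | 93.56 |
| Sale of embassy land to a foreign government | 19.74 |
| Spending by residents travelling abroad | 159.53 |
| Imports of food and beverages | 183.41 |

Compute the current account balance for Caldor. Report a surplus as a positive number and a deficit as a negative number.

890.40

Goods: -183.41 + 93.56 + 997.25 = 907.40
Services: -159.53 + 119.76 = -39.77
Primary income: -123.89 - 19.86 + 85.30 = -58.45
Secondary income: 109.34 - 28.12 = 81.22
Current account = 907.40 + (-39.77) + (-58.45) + 81.22 = 890.40
(Excluded from the current account — financial account: sale of domestic government bonds to non-residents 192.82, purchases of foreign government bonds by domestic residents 239.47; capital account: sale of embassy land to a foreign government 19.74.)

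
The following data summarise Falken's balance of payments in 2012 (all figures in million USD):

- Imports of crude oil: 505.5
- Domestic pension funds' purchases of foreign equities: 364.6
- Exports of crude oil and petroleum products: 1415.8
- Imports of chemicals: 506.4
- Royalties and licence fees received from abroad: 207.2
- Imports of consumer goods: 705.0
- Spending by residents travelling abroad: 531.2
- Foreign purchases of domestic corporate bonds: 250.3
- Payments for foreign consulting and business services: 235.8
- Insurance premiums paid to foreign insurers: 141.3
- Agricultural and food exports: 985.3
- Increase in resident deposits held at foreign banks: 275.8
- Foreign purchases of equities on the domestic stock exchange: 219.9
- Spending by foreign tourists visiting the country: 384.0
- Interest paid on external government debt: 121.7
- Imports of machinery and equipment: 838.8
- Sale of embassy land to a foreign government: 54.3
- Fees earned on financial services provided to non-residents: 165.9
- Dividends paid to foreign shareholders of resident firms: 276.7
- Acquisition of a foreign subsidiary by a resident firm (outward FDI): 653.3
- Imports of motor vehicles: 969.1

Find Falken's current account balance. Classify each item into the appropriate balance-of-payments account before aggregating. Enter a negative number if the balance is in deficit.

Goods: -705.0 + 985.3 - 506.4 - 969.1 - 838.8 + 1415.8 - 505.5 = -1123.7
Services: -531.2 - 235.8 - 141.3 + 207.2 + 165.9 + 384.0 = -151.2
Primary income: -121.7 - 276.7 = -398.4
Current account = (-1123.7) + (-151.2) + (-398.4) = -1673.3
(Excluded from the current account — financial account: domestic pension funds' purchases of foreign equities 364.6, foreign purchases of domestic corporate bonds 250.3, increase in resident deposits held at foreign banks 275.8, foreign purchases of equities on the domestic stock exchange 219.9, acquisition of a foreign subsidiary by a resident firm (outward FDI) 653.3; capital account: sale of embassy land to a foreign government 54.3.)

-1673.3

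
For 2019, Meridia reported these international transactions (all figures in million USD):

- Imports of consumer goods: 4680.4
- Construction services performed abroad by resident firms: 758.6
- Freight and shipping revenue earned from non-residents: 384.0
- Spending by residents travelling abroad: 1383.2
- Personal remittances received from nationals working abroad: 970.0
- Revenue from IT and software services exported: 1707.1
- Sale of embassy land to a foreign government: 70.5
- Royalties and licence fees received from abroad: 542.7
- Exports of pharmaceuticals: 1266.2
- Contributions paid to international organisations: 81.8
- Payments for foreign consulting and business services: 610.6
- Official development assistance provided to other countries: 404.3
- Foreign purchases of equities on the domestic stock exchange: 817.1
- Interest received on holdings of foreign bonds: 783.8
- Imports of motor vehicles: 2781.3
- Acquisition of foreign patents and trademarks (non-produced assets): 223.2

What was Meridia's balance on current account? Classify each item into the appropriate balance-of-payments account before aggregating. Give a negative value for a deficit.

Goods: 1266.2 - 4680.4 - 2781.3 = -6195.5
Services: -610.6 + 542.7 - 1383.2 + 384.0 + 1707.1 + 758.6 = 1398.6
Primary income: 783.8
Secondary income: 970.0 - 81.8 - 404.3 = 483.9
Current account = (-6195.5) + 1398.6 + 783.8 + 483.9 = -3529.2
(Excluded from the current account — capital account: sale of embassy land to a foreign government 70.5, acquisition of foreign patents and trademarks (non-produced assets) 223.2; financial account: foreign purchases of equities on the domestic stock exchange 817.1.)

-3529.2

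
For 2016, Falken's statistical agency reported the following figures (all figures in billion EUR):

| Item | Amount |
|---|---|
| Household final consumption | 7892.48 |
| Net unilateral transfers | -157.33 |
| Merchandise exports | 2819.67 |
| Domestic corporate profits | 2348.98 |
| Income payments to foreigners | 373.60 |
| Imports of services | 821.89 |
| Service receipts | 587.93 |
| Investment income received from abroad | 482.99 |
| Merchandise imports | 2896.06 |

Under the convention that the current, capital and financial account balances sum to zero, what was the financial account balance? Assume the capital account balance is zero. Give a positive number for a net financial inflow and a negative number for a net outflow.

Goods balance = 2819.67 - 2896.06 = -76.39
Services balance = 587.93 - 821.89 = -233.96
Trade balance (goods + services) = -76.39 + (-233.96) = -310.35
Net primary income = 482.99 - 373.60 = 109.39
Net secondary income = -157.33
Current account = -310.35 + 109.39 + (-157.33) = -358.29
Financial account = -(-358.29) = 358.29

358.29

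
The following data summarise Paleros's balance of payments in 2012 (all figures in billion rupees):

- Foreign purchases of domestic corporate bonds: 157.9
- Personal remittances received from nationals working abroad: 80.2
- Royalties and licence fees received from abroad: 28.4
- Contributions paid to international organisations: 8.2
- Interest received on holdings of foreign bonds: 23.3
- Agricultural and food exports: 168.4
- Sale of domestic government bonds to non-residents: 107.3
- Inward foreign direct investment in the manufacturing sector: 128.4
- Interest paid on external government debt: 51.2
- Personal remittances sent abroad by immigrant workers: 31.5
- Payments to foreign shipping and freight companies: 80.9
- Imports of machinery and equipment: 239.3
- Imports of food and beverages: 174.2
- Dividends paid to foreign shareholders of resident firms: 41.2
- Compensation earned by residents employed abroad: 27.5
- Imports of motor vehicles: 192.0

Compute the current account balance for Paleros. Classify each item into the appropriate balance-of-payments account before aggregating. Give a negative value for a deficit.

-490.7

Goods: -174.2 - 239.3 + 168.4 - 192.0 = -437.1
Services: -80.9 + 28.4 = -52.5
Primary income: 23.3 - 41.2 + 27.5 - 51.2 = -41.6
Secondary income: 80.2 - 31.5 - 8.2 = 40.5
Current account = (-437.1) + (-52.5) + (-41.6) + 40.5 = -490.7
(Excluded from the current account — financial account: foreign purchases of domestic corporate bonds 157.9, sale of domestic government bonds to non-residents 107.3, inward foreign direct investment in the manufacturing sector 128.4.)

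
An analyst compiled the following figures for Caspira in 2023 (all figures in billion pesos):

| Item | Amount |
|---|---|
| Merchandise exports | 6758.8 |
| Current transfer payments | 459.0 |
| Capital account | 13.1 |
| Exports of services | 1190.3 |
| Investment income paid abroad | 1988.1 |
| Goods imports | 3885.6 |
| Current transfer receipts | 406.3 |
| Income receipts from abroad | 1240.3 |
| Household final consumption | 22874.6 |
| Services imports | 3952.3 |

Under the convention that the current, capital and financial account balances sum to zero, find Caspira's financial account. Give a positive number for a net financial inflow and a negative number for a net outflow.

Goods balance = 6758.8 - 3885.6 = 2873.2
Services balance = 1190.3 - 3952.3 = -2762.0
Trade balance (goods + services) = 2873.2 + (-2762.0) = 111.2
Net primary income = 1240.3 - 1988.1 = -747.8
Net secondary income = 406.3 - 459.0 = -52.7
Current account = 111.2 + (-747.8) + (-52.7) = -689.3
Financial account = -(-689.3 + 13.1) = 676.2

676.2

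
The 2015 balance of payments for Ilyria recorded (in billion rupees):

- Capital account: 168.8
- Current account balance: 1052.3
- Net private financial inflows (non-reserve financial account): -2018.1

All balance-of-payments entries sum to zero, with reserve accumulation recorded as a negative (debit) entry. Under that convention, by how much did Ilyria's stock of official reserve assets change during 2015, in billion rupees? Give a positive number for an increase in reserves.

Official reserve transactions balance = -(1052.3 + 168.8 + (-2018.1)) = 797.0
An accumulation of reserves is recorded as a debit (negative entry), so the change in the stock of reserves is the negative of that balance.
Change in official reserves = -(797.0) = -797.0

-797.0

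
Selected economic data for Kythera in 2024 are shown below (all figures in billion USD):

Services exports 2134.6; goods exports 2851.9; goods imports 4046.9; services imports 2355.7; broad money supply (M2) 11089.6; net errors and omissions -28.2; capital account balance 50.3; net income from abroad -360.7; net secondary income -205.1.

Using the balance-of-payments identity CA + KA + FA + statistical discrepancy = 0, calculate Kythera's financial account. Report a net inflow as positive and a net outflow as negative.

Goods balance = 2851.9 - 4046.9 = -1195.0
Services balance = 2134.6 - 2355.7 = -221.1
Trade balance (goods + services) = -1195.0 + (-221.1) = -1416.1
Net primary income = -360.7
Net secondary income = -205.1
Current account = -1416.1 + (-360.7) + (-205.1) = -1981.9
Financial account = -(-1981.9 + 50.3 + (-28.2)) = 1959.8

1959.8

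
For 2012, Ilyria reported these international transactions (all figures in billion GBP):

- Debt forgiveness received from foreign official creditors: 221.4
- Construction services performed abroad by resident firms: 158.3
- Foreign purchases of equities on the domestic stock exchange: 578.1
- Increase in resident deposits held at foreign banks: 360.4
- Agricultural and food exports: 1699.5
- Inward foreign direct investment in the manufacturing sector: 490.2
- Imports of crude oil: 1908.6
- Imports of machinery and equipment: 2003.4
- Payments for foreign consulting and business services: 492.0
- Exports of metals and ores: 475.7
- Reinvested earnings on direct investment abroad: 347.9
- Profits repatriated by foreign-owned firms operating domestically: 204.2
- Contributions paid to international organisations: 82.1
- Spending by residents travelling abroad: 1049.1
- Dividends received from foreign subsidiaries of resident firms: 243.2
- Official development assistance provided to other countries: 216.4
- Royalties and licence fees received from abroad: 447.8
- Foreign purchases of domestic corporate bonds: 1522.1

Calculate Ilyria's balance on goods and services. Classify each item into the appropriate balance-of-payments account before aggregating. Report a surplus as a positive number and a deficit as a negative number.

Goods: 1699.5 - 1908.6 - 2003.4 + 475.7 = -1736.8
Services: -492.0 + 447.8 - 1049.1 + 158.3 = -935.0
Trade balance = -1736.8 + (-935.0) = -2671.8
(Excluded from the trade balance — capital account: debt forgiveness received from foreign official creditors 221.4; financial account: foreign purchases of equities on the domestic stock exchange 578.1, increase in resident deposits held at foreign banks 360.4, inward foreign direct investment in the manufacturing sector 490.2, foreign purchases of domestic corporate bonds 1522.1; primary income: reinvested earnings on direct investment abroad 347.9, profits repatriated by foreign-owned firms operating domestically 204.2, dividends received from foreign subsidiaries of resident firms 243.2; secondary income: contributions paid to international organisations 82.1, official development assistance provided to other countries 216.4.)

-2671.8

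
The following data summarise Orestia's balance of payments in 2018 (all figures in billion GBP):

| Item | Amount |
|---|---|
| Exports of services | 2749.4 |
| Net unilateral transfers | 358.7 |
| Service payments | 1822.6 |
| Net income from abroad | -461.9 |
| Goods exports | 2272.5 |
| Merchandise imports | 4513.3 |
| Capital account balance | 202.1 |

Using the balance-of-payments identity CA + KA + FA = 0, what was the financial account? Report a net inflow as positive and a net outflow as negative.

Goods balance = 2272.5 - 4513.3 = -2240.8
Services balance = 2749.4 - 1822.6 = 926.8
Trade balance (goods + services) = -2240.8 + 926.8 = -1314.0
Net primary income = -461.9
Net secondary income = 358.7
Current account = -1314.0 + (-461.9) + 358.7 = -1417.2
Financial account = -(-1417.2 + 202.1) = 1215.1

1215.1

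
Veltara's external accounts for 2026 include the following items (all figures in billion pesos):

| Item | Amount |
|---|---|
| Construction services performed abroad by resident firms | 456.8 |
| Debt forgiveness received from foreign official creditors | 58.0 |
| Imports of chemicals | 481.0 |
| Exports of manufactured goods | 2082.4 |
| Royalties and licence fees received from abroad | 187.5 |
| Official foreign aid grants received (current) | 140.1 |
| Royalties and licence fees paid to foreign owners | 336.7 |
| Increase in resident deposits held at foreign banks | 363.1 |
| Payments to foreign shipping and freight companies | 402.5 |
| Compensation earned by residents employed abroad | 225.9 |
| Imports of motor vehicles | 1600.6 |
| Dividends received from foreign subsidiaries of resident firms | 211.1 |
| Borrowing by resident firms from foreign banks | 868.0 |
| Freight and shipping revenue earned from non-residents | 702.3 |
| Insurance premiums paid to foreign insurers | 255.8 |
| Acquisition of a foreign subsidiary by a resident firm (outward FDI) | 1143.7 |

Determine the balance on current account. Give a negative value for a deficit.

929.5

Goods: 2082.4 - 481.0 - 1600.6 = 0.8
Services: -402.5 + 456.8 - 255.8 - 336.7 + 702.3 + 187.5 = 351.6
Primary income: 211.1 + 225.9 = 437.0
Secondary income: 140.1
Current account = 0.8 + 351.6 + 437.0 + 140.1 = 929.5
(Excluded from the current account — capital account: debt forgiveness received from foreign official creditors 58.0; financial account: increase in resident deposits held at foreign banks 363.1, borrowing by resident firms from foreign banks 868.0, acquisition of a foreign subsidiary by a resident firm (outward FDI) 1143.7.)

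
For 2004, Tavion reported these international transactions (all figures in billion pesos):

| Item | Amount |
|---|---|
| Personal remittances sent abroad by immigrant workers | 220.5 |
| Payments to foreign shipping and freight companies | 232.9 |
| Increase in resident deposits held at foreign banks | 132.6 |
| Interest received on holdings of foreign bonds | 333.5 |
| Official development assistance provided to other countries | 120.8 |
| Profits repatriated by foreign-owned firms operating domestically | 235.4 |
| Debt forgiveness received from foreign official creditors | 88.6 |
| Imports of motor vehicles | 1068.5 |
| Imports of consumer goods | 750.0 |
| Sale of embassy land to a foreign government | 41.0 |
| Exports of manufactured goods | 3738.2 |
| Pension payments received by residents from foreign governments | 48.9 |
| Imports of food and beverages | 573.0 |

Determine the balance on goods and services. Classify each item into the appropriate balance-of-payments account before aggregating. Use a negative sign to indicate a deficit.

1113.8

Goods: -1068.5 + 3738.2 - 573.0 - 750.0 = 1346.7
Services: -232.9
Trade balance = 1346.7 + (-232.9) = 1113.8
(Excluded from the trade balance — secondary income: personal remittances sent abroad by immigrant workers 220.5, official development assistance provided to other countries 120.8, pension payments received by residents from foreign governments 48.9; financial account: increase in resident deposits held at foreign banks 132.6; primary income: interest received on holdings of foreign bonds 333.5, profits repatriated by foreign-owned firms operating domestically 235.4; capital account: debt forgiveness received from foreign official creditors 88.6, sale of embassy land to a foreign government 41.0.)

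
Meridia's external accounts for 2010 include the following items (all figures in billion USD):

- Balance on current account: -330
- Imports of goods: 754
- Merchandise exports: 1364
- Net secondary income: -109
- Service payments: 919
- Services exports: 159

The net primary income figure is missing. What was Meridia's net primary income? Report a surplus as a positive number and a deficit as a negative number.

Current account = goods balance + services balance + net primary income + net secondary income
Sum of the known components = -259
Net primary income = CA - (known components) = -330 - (-259) = -71

-71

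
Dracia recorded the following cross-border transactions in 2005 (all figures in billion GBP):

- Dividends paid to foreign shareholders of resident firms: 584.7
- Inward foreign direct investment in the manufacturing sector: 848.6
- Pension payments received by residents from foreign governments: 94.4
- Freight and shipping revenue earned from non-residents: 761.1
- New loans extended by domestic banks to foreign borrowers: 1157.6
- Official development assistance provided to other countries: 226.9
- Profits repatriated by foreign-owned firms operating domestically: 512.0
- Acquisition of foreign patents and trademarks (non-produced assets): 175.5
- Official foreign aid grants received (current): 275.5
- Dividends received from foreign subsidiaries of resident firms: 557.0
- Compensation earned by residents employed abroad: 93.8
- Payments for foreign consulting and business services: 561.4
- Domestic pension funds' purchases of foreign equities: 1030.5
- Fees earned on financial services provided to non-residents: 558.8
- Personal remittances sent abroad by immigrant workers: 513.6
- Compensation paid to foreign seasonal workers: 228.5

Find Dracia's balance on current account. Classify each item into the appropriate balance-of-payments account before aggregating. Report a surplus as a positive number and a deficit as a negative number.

-286.5

Services: 761.1 - 561.4 + 558.8 = 758.5
Primary income: 557.0 - 584.7 + 93.8 - 512.0 - 228.5 = -674.4
Secondary income: 275.5 - 513.6 - 226.9 + 94.4 = -370.6
Current account = 758.5 + (-674.4) + (-370.6) = -286.5
(Excluded from the current account — financial account: inward foreign direct investment in the manufacturing sector 848.6, new loans extended by domestic banks to foreign borrowers 1157.6, domestic pension funds' purchases of foreign equities 1030.5; capital account: acquisition of foreign patents and trademarks (non-produced assets) 175.5.)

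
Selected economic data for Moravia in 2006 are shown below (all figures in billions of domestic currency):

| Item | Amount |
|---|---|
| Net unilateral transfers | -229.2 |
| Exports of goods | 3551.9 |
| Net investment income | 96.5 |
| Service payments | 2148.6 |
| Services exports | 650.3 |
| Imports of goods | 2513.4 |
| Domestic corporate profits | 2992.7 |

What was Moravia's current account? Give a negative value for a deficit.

-592.5

Goods balance = 3551.9 - 2513.4 = 1038.5
Services balance = 650.3 - 2148.6 = -1498.3
Trade balance (goods + services) = 1038.5 + (-1498.3) = -459.8
Net primary income = 96.5
Net secondary income = -229.2
Current account = -459.8 + 96.5 + (-229.2) = -592.5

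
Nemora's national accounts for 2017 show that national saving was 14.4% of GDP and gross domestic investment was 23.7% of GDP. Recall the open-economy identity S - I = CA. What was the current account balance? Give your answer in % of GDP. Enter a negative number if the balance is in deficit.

-9.3

S - I = CA (net lending to the rest of the world).
CA = S - I = 14.4 - 23.7 = -9.3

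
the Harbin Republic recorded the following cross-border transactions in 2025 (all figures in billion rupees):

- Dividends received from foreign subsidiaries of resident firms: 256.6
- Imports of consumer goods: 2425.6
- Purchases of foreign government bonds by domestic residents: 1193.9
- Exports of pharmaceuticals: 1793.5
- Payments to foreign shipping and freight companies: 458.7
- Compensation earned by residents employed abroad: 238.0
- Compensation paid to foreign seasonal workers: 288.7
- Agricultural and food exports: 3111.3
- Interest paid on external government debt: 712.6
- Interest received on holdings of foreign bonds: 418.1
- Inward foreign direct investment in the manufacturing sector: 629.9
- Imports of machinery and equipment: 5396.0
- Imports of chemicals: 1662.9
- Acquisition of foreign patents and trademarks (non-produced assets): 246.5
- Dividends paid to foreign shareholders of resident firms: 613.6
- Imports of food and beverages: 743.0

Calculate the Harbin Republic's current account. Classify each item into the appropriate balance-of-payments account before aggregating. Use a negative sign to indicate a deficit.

Goods: 1793.5 - 5396.0 - 743.0 - 1662.9 + 3111.3 - 2425.6 = -5322.7
Services: -458.7
Primary income: -288.7 + 256.6 + 418.1 - 613.6 + 238.0 - 712.6 = -702.2
Current account = (-5322.7) + (-458.7) + (-702.2) = -6483.6
(Excluded from the current account — financial account: purchases of foreign government bonds by domestic residents 1193.9, inward foreign direct investment in the manufacturing sector 629.9; capital account: acquisition of foreign patents and trademarks (non-produced assets) 246.5.)

-6483.6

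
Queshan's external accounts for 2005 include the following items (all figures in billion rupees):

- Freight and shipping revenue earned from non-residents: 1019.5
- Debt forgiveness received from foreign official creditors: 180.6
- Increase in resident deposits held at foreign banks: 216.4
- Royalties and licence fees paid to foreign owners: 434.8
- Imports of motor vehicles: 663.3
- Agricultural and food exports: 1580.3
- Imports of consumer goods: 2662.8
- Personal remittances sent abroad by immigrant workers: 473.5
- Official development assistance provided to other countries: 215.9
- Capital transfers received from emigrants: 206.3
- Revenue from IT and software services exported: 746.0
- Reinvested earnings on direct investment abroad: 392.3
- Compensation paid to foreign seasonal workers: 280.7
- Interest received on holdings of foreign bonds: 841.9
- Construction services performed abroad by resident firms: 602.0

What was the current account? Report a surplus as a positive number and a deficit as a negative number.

451.0

Goods: -663.3 + 1580.3 - 2662.8 = -1745.8
Services: 746.0 + 602.0 - 434.8 + 1019.5 = 1932.7
Primary income: -280.7 + 392.3 + 841.9 = 953.5
Secondary income: -215.9 - 473.5 = -689.4
Current account = (-1745.8) + 1932.7 + 953.5 + (-689.4) = 451.0
(Excluded from the current account — capital account: debt forgiveness received from foreign official creditors 180.6, capital transfers received from emigrants 206.3; financial account: increase in resident deposits held at foreign banks 216.4.)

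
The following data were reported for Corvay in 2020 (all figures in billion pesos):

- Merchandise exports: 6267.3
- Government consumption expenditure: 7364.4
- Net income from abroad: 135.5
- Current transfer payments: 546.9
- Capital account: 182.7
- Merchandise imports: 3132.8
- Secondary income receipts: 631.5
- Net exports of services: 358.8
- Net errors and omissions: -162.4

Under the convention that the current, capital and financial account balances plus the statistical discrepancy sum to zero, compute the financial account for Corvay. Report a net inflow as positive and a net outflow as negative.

Goods balance = 6267.3 - 3132.8 = 3134.5
Services balance = 358.8
Trade balance (goods + services) = 3134.5 + 358.8 = 3493.3
Net primary income = 135.5
Net secondary income = 631.5 - 546.9 = 84.6
Current account = 3493.3 + 135.5 + 84.6 = 3713.4
Financial account = -(3713.4 + 182.7 + (-162.4)) = -3733.7

-3733.7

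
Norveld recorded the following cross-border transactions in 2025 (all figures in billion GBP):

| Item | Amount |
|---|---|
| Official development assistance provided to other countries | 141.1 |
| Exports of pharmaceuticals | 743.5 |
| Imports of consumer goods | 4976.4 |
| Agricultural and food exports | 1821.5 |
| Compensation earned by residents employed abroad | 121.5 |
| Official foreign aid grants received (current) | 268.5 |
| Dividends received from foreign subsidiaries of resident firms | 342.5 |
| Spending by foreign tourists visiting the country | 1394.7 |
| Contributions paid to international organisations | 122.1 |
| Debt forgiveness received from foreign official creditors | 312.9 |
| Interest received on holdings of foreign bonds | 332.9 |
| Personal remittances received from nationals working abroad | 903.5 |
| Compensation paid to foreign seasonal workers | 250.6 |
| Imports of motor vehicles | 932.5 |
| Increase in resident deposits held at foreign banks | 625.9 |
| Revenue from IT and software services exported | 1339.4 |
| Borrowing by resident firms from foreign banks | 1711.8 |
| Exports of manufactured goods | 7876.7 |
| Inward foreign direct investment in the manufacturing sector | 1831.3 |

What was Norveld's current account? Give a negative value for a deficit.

8722.0

Goods: -932.5 + 1821.5 - 4976.4 + 7876.7 + 743.5 = 4532.8
Services: 1339.4 + 1394.7 = 2734.1
Primary income: 342.5 - 250.6 + 332.9 + 121.5 = 546.3
Secondary income: 903.5 + 268.5 - 122.1 - 141.1 = 908.8
Current account = 4532.8 + 2734.1 + 546.3 + 908.8 = 8722.0
(Excluded from the current account — capital account: debt forgiveness received from foreign official creditors 312.9; financial account: increase in resident deposits held at foreign banks 625.9, borrowing by resident firms from foreign banks 1711.8, inward foreign direct investment in the manufacturing sector 1831.3.)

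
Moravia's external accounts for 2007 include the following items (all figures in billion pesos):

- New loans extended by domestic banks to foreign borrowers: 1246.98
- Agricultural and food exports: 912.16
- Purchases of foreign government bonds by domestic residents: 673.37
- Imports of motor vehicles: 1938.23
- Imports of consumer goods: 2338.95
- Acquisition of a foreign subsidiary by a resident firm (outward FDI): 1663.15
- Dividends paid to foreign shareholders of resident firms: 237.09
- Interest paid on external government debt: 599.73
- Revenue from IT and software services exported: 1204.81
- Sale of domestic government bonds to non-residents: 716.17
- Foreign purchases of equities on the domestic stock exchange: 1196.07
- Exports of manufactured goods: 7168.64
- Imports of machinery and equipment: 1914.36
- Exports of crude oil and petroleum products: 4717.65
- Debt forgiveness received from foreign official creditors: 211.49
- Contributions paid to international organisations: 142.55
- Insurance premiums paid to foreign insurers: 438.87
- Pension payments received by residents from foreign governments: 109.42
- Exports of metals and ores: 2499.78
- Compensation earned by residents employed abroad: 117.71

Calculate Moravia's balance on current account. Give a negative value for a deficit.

9120.39

Goods: 4717.65 + 2499.78 - 2338.95 - 1938.23 + 912.16 + 7168.64 - 1914.36 = 9106.69
Services: 1204.81 - 438.87 = 765.94
Primary income: 117.71 - 237.09 - 599.73 = -719.11
Secondary income: 109.42 - 142.55 = -33.13
Current account = 9106.69 + 765.94 + (-719.11) + (-33.13) = 9120.39
(Excluded from the current account — financial account: new loans extended by domestic banks to foreign borrowers 1246.98, purchases of foreign government bonds by domestic residents 673.37, acquisition of a foreign subsidiary by a resident firm (outward FDI) 1663.15, sale of domestic government bonds to non-residents 716.17, foreign purchases of equities on the domestic stock exchange 1196.07; capital account: debt forgiveness received from foreign official creditors 211.49.)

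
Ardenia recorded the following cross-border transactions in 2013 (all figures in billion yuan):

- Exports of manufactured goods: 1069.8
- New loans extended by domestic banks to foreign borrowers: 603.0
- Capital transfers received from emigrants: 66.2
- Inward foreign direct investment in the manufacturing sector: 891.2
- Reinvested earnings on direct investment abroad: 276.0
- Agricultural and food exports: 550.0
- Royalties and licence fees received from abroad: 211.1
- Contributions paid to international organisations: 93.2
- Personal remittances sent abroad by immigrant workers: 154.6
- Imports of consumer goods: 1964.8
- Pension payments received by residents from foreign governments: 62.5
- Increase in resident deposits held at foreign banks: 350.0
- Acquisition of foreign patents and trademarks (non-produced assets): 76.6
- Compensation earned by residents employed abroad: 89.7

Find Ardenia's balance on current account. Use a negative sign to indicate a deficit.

46.5

Goods: 1069.8 + 550.0 - 1964.8 = -345.0
Services: 211.1
Primary income: 276.0 + 89.7 = 365.7
Secondary income: -93.2 - 154.6 + 62.5 = -185.3
Current account = (-345.0) + 211.1 + 365.7 + (-185.3) = 46.5
(Excluded from the current account — financial account: new loans extended by domestic banks to foreign borrowers 603.0, inward foreign direct investment in the manufacturing sector 891.2, increase in resident deposits held at foreign banks 350.0; capital account: capital transfers received from emigrants 66.2, acquisition of foreign patents and trademarks (non-produced assets) 76.6.)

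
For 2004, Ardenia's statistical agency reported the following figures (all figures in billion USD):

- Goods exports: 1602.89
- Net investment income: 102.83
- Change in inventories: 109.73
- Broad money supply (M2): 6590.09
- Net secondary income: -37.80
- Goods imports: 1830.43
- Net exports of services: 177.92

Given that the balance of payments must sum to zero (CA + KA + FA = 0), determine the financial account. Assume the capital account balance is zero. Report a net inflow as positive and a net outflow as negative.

Goods balance = 1602.89 - 1830.43 = -227.54
Services balance = 177.92
Trade balance (goods + services) = -227.54 + 177.92 = -49.62
Net primary income = 102.83
Net secondary income = -37.80
Current account = -49.62 + 102.83 + (-37.80) = 15.41
Financial account = -(15.41) = -15.41

-15.41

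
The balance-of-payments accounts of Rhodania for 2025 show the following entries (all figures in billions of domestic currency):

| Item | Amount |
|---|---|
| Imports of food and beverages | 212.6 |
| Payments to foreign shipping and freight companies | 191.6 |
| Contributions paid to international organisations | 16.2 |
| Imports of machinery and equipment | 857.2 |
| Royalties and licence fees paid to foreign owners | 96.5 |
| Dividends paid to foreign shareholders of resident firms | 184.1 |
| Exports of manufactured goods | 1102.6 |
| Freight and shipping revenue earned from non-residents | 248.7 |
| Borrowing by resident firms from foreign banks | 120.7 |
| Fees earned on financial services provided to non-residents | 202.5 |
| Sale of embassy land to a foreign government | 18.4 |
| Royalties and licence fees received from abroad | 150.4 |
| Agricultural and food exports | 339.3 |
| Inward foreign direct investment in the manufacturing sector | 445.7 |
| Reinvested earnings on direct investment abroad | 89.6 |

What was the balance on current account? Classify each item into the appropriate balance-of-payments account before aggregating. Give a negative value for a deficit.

Goods: -857.2 + 339.3 - 212.6 + 1102.6 = 372.1
Services: 150.4 - 191.6 - 96.5 + 202.5 + 248.7 = 313.5
Primary income: -184.1 + 89.6 = -94.5
Secondary income: -16.2
Current account = 372.1 + 313.5 + (-94.5) + (-16.2) = 574.9
(Excluded from the current account — financial account: borrowing by resident firms from foreign banks 120.7, inward foreign direct investment in the manufacturing sector 445.7; capital account: sale of embassy land to a foreign government 18.4.)

574.9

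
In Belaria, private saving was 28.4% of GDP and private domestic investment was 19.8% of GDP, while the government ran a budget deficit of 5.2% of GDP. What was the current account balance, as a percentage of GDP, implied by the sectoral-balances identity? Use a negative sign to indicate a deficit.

3.4

By the sectoral-balances identity, CA = (S_private - I) + (T - G).
Private balance = 28.4 - 19.8 = 8.6
Government balance (T - G) = -5.2
CA = 8.6 + (-5.2) = 3.4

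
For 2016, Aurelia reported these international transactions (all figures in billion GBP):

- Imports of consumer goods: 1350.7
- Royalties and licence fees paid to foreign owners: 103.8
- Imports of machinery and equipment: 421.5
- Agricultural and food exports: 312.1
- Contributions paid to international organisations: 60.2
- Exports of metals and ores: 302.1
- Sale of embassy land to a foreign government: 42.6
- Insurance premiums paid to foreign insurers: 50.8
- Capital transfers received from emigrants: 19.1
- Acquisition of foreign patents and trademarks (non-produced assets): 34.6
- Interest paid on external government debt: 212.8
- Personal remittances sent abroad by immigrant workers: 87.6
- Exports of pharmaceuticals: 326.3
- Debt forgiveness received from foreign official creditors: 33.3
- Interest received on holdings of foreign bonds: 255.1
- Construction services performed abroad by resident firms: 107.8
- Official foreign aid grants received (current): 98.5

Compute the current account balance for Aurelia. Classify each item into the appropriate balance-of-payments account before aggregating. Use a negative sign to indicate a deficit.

-885.5

Goods: 326.3 + 312.1 - 1350.7 + 302.1 - 421.5 = -831.7
Services: 107.8 - 50.8 - 103.8 = -46.8
Primary income: 255.1 - 212.8 = 42.3
Secondary income: -87.6 - 60.2 + 98.5 = -49.3
Current account = (-831.7) + (-46.8) + 42.3 + (-49.3) = -885.5
(Excluded from the current account — capital account: sale of embassy land to a foreign government 42.6, capital transfers received from emigrants 19.1, acquisition of foreign patents and trademarks (non-produced assets) 34.6, debt forgiveness received from foreign official creditors 33.3.)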